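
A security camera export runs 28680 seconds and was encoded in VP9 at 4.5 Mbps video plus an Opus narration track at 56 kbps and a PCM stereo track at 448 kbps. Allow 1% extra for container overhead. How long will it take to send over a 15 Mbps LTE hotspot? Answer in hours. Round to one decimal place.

Audio total: 56 + 448 = 504 kbps = 0.504 Mbps.
Total bitrate: 5.004 Mbps.
File: 5.004 Mbps × 28680 s = 143514.7 Mb.
With 1% container overhead: ×1.01. → 144949.9 Mb.
At 15 Mbps: 144949.9 / 15 = 9663.3 s ≈ 2.68 hours.

2.7 hours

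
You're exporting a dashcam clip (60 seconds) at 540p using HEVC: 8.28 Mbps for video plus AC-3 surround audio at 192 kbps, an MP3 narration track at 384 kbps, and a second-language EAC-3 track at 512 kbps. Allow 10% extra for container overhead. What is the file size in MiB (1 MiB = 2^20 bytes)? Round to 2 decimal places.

Audio total: 192 + 384 + 512 = 1088 kbps = 1.088 Mbps.
Total bitrate: 8.28 + 1.088 = 9.368 Mbps.
Stream data: 9.368 Mbps × 60 s = 562.1 Mb.
With 10% container overhead: ×1.10.
618.3 Mb = 77,286,000 bytes ÷ 1,048,576 = 73.71 MiB.

73.71 MiB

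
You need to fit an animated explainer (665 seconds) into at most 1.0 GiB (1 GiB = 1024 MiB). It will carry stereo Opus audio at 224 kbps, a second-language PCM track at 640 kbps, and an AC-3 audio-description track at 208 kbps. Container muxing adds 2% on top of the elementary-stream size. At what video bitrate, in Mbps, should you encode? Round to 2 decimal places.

11.59 Mbps

Budget: 1.0 GiB = 8589.9 Mb.
Stream payload after overhead: 8589.9 / 1.02 = 8421.5 Mb.
Total bitrate budget: 8421.5 Mb / 665 s = 12.664 Mbps.
Audio total: 224 + 640 + 208 = 1072 kbps = 1.072 Mbps.
Video: 12.664 − 1.072 = 11.592 Mbps.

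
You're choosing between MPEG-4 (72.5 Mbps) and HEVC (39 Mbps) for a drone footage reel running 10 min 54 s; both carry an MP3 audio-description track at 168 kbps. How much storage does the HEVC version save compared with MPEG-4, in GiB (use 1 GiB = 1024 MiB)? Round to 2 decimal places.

10 min 54 s = 654 s
Audio: 168 kbps = 0.168 Mbps.
MPEG-4: 72.668 Mbps × 654 s = 47524.9 Mb = 5.533 GiB.
HEVC: 39.168 Mbps × 654 s = 25615.9 Mb = 2.982 GiB.
Saving: 5.533 − 2.982 = 2.551 GiB.

2.55 GiB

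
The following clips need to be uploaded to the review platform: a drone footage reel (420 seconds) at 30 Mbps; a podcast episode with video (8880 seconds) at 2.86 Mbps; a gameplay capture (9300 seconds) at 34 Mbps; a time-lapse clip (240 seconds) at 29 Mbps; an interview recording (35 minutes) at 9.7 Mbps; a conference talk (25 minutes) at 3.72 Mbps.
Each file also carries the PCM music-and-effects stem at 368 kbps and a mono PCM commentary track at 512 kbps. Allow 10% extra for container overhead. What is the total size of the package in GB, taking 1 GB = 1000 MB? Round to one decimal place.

Audio total: 368 + 512 = 880 kbps = 0.880 Mbps.
drone footage reel: 30.880 Mbps × 420 s × 1.10 = 14266.6 Mb
podcast episode with video: 3.740 Mbps × 8880 s × 1.10 = 36532.3 Mb
gameplay capture: 34.880 Mbps × 9300 s × 1.10 = 356822.4 Mb
time-lapse clip: 29.880 Mbps × 240 s × 1.10 = 7888.3 Mb
interview recording: 10.580 Mbps × 2100 s × 1.10 = 24439.8 Mb
conference talk: 4.600 Mbps × 1500 s × 1.10 = 7590.0 Mb
Total: 447539.4 Mb = 55942.4 MB.
= 55.94 GB.

55.9 GB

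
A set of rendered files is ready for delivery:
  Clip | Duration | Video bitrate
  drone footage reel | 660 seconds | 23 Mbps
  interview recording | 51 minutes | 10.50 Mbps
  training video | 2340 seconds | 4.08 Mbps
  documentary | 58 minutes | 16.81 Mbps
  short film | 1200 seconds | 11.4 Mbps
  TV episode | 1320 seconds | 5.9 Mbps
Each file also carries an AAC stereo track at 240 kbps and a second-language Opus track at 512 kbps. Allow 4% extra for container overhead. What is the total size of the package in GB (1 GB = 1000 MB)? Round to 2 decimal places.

Audio total: 240 + 512 = 752 kbps = 0.752 Mbps.
drone footage reel: 23.752 Mbps × 660 s × 1.04 = 16303.4 Mb
interview recording: 11.252 Mbps × 3060 s × 1.04 = 35808.4 Mb
training video: 4.832 Mbps × 2340 s × 1.04 = 11759.2 Mb
documentary: 17.562 Mbps × 3480 s × 1.04 = 63560.4 Mb
short film: 12.152 Mbps × 1200 s × 1.04 = 15165.7 Mb
TV episode: 6.652 Mbps × 1320 s × 1.04 = 9131.9 Mb
Total: 151728.8 Mb = 18966.1 MB.
= 18.97 GB.

18.97 GB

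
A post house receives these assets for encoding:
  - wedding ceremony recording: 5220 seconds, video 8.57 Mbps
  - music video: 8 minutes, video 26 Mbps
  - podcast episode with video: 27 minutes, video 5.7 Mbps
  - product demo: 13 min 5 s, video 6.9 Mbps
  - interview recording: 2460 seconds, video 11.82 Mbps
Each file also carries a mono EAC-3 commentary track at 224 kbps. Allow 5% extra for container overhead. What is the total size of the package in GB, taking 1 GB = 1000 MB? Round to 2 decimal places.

13.56 GB

Audio: 224 kbps = 0.224 Mbps.
wedding ceremony recording: 8.794 Mbps × 5220 s × 1.05 = 48199.9 Mb
music video: 26.224 Mbps × 480 s × 1.05 = 13216.9 Mb
podcast episode with video: 5.924 Mbps × 1620 s × 1.05 = 10076.7 Mb
product demo: 7.124 Mbps × 785 s × 1.05 = 5872.0 Mb
interview recording: 12.044 Mbps × 2460 s × 1.05 = 31109.7 Mb
Total: 108475.1 Mb = 13559.4 MB.
= 13.56 GB.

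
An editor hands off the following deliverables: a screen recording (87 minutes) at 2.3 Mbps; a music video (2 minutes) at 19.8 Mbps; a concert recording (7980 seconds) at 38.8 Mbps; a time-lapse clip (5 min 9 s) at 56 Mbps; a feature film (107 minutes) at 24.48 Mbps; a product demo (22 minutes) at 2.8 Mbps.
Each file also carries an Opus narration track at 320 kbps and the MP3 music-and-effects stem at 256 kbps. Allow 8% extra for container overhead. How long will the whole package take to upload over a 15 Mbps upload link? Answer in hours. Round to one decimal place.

10.3 hours

Audio total: 320 + 256 = 576 kbps = 0.576 Mbps.
screen recording: 2.876 Mbps × 5220 s × 1.08 = 16213.7 Mb
music video: 20.376 Mbps × 120 s × 1.08 = 2640.7 Mb
concert recording: 39.376 Mbps × 7980 s × 1.08 = 339358.1 Mb
time-lapse clip: 56.576 Mbps × 309 s × 1.08 = 18880.5 Mb
feature film: 25.056 Mbps × 6420 s × 1.08 = 173728.3 Mb
product demo: 3.376 Mbps × 1320 s × 1.08 = 4812.8 Mb
Total: 555634.2 Mb = 69454.3 MB.
At 15 Mbps: 555634.2 / 15 = 37042 s ≈ 10.3 hours.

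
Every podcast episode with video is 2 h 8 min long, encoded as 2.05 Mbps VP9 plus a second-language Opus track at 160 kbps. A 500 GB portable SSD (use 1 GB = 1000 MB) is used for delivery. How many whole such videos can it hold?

235

2 h 8 min = 128 min = 7680 s
Audio: 160 kbps = 0.160 Mbps.
Total bitrate: 2.210 Mbps.
Per item: 2.210 Mbps × 7680 s = 16,973 Mb = 2,122 MB.
Capacity: 500 GB = 4,000,000 Mb; 235.67 items → 235 complete.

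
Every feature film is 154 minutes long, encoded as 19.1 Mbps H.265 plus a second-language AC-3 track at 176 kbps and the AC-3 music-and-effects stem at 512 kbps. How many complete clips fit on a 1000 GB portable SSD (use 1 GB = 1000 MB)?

43

154 min = 9240 s
Audio total: 176 + 512 = 688 kbps = 0.688 Mbps.
Total bitrate: 19.788 Mbps.
Per item: 19.788 Mbps × 9240 s = 182,841 Mb = 22,855 MB.
Capacity: 1000 GB = 8,000,000 Mb; 43.75 items → 43 complete.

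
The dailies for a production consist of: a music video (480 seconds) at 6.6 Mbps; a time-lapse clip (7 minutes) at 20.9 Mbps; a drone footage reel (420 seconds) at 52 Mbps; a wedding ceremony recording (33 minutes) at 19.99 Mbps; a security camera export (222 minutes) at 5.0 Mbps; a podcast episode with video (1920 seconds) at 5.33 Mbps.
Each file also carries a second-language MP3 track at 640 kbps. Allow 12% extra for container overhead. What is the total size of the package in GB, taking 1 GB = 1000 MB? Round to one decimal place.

22.7 GB

Audio: 640 kbps = 0.640 Mbps.
music video: 7.240 Mbps × 480 s × 1.12 = 3892.2 Mb
time-lapse clip: 21.540 Mbps × 420 s × 1.12 = 10132.4 Mb
drone footage reel: 52.640 Mbps × 420 s × 1.12 = 24761.9 Mb
wedding ceremony recording: 20.630 Mbps × 1980 s × 1.12 = 45749.1 Mb
security camera export: 5.640 Mbps × 13320 s × 1.12 = 84139.8 Mb
podcast episode with video: 5.970 Mbps × 1920 s × 1.12 = 12837.9 Mb
Total: 181513.2 Mb = 22689.2 MB.
= 22.69 GB.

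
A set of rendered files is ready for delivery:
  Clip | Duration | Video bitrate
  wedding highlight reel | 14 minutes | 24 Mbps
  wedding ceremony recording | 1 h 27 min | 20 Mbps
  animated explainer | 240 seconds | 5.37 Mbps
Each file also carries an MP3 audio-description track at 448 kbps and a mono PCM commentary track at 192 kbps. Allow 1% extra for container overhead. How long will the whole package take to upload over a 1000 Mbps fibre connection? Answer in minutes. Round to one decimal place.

Audio total: 448 + 192 = 640 kbps = 0.640 Mbps.
wedding highlight reel: 24.640 Mbps × 840 s × 1.01 = 20904.6 Mb
wedding ceremony recording: 20.640 Mbps × 5220 s × 1.01 = 108818.2 Mb
animated explainer: 6.010 Mbps × 240 s × 1.01 = 1456.8 Mb
Total: 131179.6 Mb = 16397.5 MB.
At 1000 Mbps: 131179.6 / 1000 = 131 s ≈ 2.19 minutes.

2.2 minutes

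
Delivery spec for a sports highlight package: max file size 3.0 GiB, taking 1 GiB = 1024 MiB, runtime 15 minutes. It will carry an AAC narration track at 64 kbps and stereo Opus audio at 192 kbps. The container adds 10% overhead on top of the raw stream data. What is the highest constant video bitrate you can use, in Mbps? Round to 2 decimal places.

Budget: 3.0 GiB = 25769.8 Mb.
Stream payload after overhead: 25769.8 / 1.10 = 23427.1 Mb.
15 min = 900 s
Total bitrate budget: 23427.1 Mb / 900 s = 26.030 Mbps.
Audio total: 64 + 192 = 256 kbps = 0.256 Mbps.
Video: 26.030 − 0.256 = 25.774 Mbps.

25.77 Mbps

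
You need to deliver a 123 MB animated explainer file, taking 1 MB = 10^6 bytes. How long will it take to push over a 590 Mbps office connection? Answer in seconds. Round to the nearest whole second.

File: 123 MB = 984.0 Mb.
At 590 Mbps: 984.0 / 590 = 1.7 s ≈ 1.67 seconds.

2 seconds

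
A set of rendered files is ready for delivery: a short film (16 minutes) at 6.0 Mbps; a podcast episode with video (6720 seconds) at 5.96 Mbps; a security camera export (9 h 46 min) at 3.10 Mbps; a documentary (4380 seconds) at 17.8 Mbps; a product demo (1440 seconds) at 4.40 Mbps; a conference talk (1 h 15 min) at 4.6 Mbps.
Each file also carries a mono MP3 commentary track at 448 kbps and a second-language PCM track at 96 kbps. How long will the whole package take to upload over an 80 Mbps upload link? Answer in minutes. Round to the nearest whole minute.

Audio total: 448 + 96 = 544 kbps = 0.544 Mbps.
short film: 6.544 Mbps × 960 s = 6282.2 Mb
podcast episode with video: 6.504 Mbps × 6720 s = 43706.9 Mb
security camera export: 3.644 Mbps × 35160 s = 128123.0 Mb
documentary: 18.344 Mbps × 4380 s = 80346.7 Mb
product demo: 4.944 Mbps × 1440 s = 7119.4 Mb
conference talk: 5.144 Mbps × 4500 s = 23148.0 Mb
Total: 288726.2 Mb = 36090.8 MB.
At 80 Mbps: 288726.2 / 80 = 3609 s ≈ 60.2 minutes.

60 minutes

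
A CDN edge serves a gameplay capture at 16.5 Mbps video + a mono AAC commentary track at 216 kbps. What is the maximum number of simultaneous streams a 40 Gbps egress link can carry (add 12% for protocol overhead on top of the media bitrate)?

Audio: 216 kbps = 0.216 Mbps.
Per-viewer media rate: 16.716 Mbps.
On the wire with 12% overhead: 18.722 Mbps.
40 Gbps = 40,000 Mbps; 40,000 / 18.722 = 2136.53 → 2136 viewers.

2136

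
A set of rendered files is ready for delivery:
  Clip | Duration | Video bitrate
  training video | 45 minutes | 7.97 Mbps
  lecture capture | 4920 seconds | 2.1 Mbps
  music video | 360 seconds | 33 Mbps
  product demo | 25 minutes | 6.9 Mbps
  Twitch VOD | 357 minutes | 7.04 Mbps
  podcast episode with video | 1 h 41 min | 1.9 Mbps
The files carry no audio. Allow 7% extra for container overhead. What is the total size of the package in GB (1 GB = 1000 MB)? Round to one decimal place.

28.9 GB

training video: 7.970 Mbps × 2700 s × 1.07 = 23025.3 Mb
lecture capture: 2.100 Mbps × 4920 s × 1.07 = 11055.2 Mb
music video: 33.000 Mbps × 360 s × 1.07 = 12711.6 Mb
product demo: 6.900 Mbps × 1500 s × 1.07 = 11074.5 Mb
Twitch VOD: 7.040 Mbps × 21420 s × 1.07 = 161352.6 Mb
podcast episode with video: 1.900 Mbps × 6060 s × 1.07 = 12320.0 Mb
Total: 231539.2 Mb = 28942.4 MB.
= 28.94 GB.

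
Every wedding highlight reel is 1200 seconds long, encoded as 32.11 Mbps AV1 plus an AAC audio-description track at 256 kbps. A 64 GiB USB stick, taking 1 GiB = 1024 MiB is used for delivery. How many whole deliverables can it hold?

14

Audio: 256 kbps = 0.256 Mbps.
Total bitrate: 32.366 Mbps.
Per item: 32.366 Mbps × 1200 s = 38,839 Mb = 4,855 MB.
Capacity: 64 GiB = 549,756 Mb; 14.15 items → 14 complete.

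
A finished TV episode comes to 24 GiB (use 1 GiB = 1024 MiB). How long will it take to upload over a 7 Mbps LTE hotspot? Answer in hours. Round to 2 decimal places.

8.18 hours

File: 24 GiB = 206158.4 Mb.
At 7 Mbps: 206158.4 / 7 = 29451.2 s ≈ 8.18 hours.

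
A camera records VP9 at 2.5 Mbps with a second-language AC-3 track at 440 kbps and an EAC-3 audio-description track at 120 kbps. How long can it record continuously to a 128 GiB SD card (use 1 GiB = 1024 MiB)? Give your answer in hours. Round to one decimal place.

99.8 hours

Audio total: 440 + 120 = 560 kbps = 0.560 Mbps.
Total bitrate: 2.5 + 0.560 = 3.060 Mbps.
Capacity: 128 GiB = 1,099,512 Mb.
Recording time: 1,099,512 / 3.060 = 359,318 s ≈ 99.8 hours.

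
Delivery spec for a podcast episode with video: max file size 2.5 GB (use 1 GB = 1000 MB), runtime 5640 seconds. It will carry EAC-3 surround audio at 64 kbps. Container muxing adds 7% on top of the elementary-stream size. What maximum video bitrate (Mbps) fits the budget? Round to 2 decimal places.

Budget: 2.5 GB = 20000.0 Mb.
Stream payload after overhead: 20000.0 / 1.07 = 18691.6 Mb.
Total bitrate budget: 18691.6 Mb / 5640 s = 3.314 Mbps.
Audio: 64 kbps = 0.064 Mbps.
Video: 3.314 − 0.064 = 3.250 Mbps.

3.25 Mbps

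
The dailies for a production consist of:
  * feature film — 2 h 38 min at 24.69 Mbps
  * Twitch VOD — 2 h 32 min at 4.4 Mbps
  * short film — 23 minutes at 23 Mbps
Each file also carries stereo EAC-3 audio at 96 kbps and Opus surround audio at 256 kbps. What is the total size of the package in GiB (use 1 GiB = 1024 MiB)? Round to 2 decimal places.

Audio total: 96 + 256 = 352 kbps = 0.352 Mbps.
feature film: 25.042 Mbps × 9480 s = 237398.2 Mb
Twitch VOD: 4.752 Mbps × 9120 s = 43338.2 Mb
short film: 23.352 Mbps × 1380 s = 32225.8 Mb
Total: 312962.2 Mb = 39120.3 MB.
= 36.43 GiB.

36.43 GiB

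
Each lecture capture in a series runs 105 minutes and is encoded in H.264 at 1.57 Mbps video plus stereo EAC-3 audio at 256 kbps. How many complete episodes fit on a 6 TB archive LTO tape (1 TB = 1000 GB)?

4172

105 min = 6300 s
Audio: 256 kbps = 0.256 Mbps.
Total bitrate: 1.826 Mbps.
Per item: 1.826 Mbps × 6300 s = 11,504 Mb = 1,438 MB.
Capacity: 6 TB = 48,000,000 Mb; 4172.53 items → 4172 complete.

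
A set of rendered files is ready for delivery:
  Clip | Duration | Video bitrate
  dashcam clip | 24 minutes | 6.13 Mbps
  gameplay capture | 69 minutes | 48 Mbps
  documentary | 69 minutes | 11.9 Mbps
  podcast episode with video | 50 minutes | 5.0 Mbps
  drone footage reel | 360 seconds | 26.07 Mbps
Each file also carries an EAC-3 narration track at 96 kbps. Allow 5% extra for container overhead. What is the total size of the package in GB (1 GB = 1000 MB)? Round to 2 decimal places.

37.07 GB

Audio: 96 kbps = 0.096 Mbps.
dashcam clip: 6.226 Mbps × 1440 s × 1.05 = 9413.7 Mb
gameplay capture: 48.096 Mbps × 4140 s × 1.05 = 209073.3 Mb
documentary: 11.996 Mbps × 4140 s × 1.05 = 52146.6 Mb
podcast episode with video: 5.096 Mbps × 3000 s × 1.05 = 16052.4 Mb
drone footage reel: 26.166 Mbps × 360 s × 1.05 = 9890.7 Mb
Total: 296576.8 Mb = 37072.1 MB.
= 37.07 GB.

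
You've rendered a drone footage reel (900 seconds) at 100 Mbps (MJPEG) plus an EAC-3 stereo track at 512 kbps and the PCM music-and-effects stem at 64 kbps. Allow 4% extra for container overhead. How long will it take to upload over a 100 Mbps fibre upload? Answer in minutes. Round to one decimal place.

15.7 minutes

Audio total: 512 + 64 = 576 kbps = 0.576 Mbps.
Total bitrate: 100.576 Mbps.
File: 100.576 Mbps × 900 s = 90518.4 Mb.
With 4% container overhead: ×1.04. → 94139.1 Mb.
At 100 Mbps: 94139.1 / 100 = 941.4 s ≈ 15.7 minutes.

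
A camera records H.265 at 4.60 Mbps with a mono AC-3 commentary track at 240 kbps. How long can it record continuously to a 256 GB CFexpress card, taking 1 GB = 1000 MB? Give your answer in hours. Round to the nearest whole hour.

118 hours

Audio: 240 kbps = 0.240 Mbps.
Total bitrate: 4.60 + 0.240 = 4.840 Mbps.
Capacity: 256 GB = 2,048,000 Mb.
Recording time: 2,048,000 / 4.840 = 423,140 s ≈ 118 hours.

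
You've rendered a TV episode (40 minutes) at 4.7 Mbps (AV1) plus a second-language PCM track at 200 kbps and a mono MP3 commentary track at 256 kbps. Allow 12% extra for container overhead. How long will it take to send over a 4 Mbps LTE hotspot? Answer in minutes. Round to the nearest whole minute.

58 minutes

40 min = 2400 s
Audio total: 200 + 256 = 456 kbps = 0.456 Mbps.
Total bitrate: 5.156 Mbps.
File: 5.156 Mbps × 2400 s = 12374.4 Mb.
With 12% container overhead: ×1.12. → 13859.3 Mb.
At 4 Mbps: 13859.3 / 4 = 3464.8 s ≈ 57.7 minutes.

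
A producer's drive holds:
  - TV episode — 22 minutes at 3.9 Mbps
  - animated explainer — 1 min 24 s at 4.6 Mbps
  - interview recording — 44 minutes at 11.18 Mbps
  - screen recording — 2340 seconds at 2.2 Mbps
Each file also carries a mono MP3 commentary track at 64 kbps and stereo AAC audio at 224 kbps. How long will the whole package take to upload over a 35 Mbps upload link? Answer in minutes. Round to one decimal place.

Audio total: 64 + 224 = 288 kbps = 0.288 Mbps.
TV episode: 4.188 Mbps × 1320 s = 5528.2 Mb
animated explainer: 4.888 Mbps × 84 s = 410.6 Mb
interview recording: 11.468 Mbps × 2640 s = 30275.5 Mb
screen recording: 2.488 Mbps × 2340 s = 5821.9 Mb
Total: 42036.2 Mb = 5254.5 MB.
At 35 Mbps: 42036.2 / 35 = 1201 s ≈ 20 minutes.

20.0 minutes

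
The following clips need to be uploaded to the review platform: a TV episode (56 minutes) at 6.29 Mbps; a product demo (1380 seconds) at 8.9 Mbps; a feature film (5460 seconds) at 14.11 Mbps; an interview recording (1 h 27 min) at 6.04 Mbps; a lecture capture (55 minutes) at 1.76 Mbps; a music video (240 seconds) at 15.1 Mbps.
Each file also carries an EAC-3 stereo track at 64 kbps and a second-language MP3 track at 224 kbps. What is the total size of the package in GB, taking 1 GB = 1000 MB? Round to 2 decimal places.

Audio total: 64 + 224 = 288 kbps = 0.288 Mbps.
TV episode: 6.578 Mbps × 3360 s = 22102.1 Mb
product demo: 9.188 Mbps × 1380 s = 12679.4 Mb
feature film: 14.398 Mbps × 5460 s = 78613.1 Mb
interview recording: 6.328 Mbps × 5220 s = 33032.2 Mb
lecture capture: 2.048 Mbps × 3300 s = 6758.4 Mb
music video: 15.388 Mbps × 240 s = 3693.1 Mb
Total: 156878.3 Mb = 19609.8 MB.
= 19.61 GB.

19.61 GB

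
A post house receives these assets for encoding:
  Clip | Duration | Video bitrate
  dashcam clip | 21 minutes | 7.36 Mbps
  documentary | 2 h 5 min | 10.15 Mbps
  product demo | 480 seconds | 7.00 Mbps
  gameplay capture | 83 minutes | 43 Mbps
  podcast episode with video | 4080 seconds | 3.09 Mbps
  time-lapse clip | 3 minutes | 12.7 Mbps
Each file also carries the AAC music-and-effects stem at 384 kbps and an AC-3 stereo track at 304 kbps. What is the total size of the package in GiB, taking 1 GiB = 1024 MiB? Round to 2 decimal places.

Audio total: 384 + 304 = 688 kbps = 0.688 Mbps.
dashcam clip: 8.048 Mbps × 1260 s = 10140.5 Mb
documentary: 10.838 Mbps × 7500 s = 81285.0 Mb
product demo: 7.688 Mbps × 480 s = 3690.2 Mb
gameplay capture: 43.688 Mbps × 4980 s = 217566.2 Mb
podcast episode with video: 3.778 Mbps × 4080 s = 15414.2 Mb
time-lapse clip: 13.388 Mbps × 180 s = 2409.8 Mb
Total: 330506.0 Mb = 41313.3 MB.
= 38.48 GiB.

38.48 GiB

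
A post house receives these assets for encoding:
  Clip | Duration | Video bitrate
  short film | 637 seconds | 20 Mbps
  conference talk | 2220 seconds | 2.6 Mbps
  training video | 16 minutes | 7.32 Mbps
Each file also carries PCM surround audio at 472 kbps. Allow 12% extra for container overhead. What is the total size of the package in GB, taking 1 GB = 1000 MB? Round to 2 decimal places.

Audio: 472 kbps = 0.472 Mbps.
short film: 20.472 Mbps × 637 s × 1.12 = 14605.5 Mb
conference talk: 3.072 Mbps × 2220 s × 1.12 = 7638.2 Mb
training video: 7.792 Mbps × 960 s × 1.12 = 8378.0 Mb
Total: 30621.7 Mb = 3827.7 MB.
= 3.828 GB.

3.83 GB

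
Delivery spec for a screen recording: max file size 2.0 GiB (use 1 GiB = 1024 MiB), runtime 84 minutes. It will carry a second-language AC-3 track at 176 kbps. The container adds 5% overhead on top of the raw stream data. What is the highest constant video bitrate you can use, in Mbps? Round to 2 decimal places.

3.07 Mbps

Budget: 2.0 GiB = 17179.9 Mb.
Stream payload after overhead: 17179.9 / 1.05 = 16361.8 Mb.
84 min = 5040 s
Total bitrate budget: 16361.8 Mb / 5040 s = 3.246 Mbps.
Audio: 176 kbps = 0.176 Mbps.
Video: 3.246 − 0.176 = 3.070 Mbps.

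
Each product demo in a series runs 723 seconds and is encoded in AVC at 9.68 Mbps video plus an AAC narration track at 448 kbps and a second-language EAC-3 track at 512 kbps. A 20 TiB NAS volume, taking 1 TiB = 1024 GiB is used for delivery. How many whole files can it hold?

Audio total: 448 + 512 = 960 kbps = 0.960 Mbps.
Total bitrate: 10.640 Mbps.
Per item: 10.640 Mbps × 723 s = 7,693 Mb = 961.6 MB.
Capacity: 20 TiB = 175,921,860 Mb; 22868.62 items → 22868 complete.

22868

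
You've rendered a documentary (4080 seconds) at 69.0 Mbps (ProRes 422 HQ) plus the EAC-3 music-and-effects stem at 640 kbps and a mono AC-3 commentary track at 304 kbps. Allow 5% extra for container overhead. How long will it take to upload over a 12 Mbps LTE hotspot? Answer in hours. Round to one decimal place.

6.9 hours

Audio total: 640 + 304 = 944 kbps = 0.944 Mbps.
Total bitrate: 69.944 Mbps.
File: 69.944 Mbps × 4080 s = 285371.5 Mb.
With 5% container overhead: ×1.05. → 299640.1 Mb.
At 12 Mbps: 299640.1 / 12 = 24970.0 s ≈ 6.94 hours.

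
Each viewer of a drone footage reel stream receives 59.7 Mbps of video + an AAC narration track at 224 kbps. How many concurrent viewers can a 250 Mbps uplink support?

Audio: 224 kbps = 0.224 Mbps.
Per-viewer media rate: 59.924 Mbps.
250 Mbps = 250.0 Mbps; 250.0 / 59.924 = 4.17 → 4 viewers.

4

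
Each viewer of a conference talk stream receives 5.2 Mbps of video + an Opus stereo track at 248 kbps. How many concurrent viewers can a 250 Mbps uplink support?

45

Audio: 248 kbps = 0.248 Mbps.
Per-viewer media rate: 5.448 Mbps.
250 Mbps = 250.0 Mbps; 250.0 / 5.448 = 45.89 → 45 viewers.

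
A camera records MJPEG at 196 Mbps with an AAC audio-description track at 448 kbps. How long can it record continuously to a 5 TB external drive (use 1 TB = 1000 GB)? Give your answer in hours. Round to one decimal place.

Audio: 448 kbps = 0.448 Mbps.
Total bitrate: 196 + 0.448 = 196.448 Mbps.
Capacity: 5 TB = 40,000,000 Mb.
Recording time: 40,000,000 / 196.448 = 203,616 s ≈ 56.6 hours.

56.6 hours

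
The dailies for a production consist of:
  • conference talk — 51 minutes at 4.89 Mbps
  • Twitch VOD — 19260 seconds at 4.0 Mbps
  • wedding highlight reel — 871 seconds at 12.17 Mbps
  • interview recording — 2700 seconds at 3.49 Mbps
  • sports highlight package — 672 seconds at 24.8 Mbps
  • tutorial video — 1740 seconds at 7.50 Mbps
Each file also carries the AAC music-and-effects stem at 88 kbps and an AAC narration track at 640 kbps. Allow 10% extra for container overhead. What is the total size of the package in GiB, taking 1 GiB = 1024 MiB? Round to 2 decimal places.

20.79 GiB

Audio total: 88 + 640 = 728 kbps = 0.728 Mbps.
conference talk: 5.618 Mbps × 3060 s × 1.10 = 18910.2 Mb
Twitch VOD: 4.728 Mbps × 19260 s × 1.10 = 100167.4 Mb
wedding highlight reel: 12.898 Mbps × 871 s × 1.10 = 12357.6 Mb
interview recording: 4.218 Mbps × 2700 s × 1.10 = 12527.5 Mb
sports highlight package: 25.528 Mbps × 672 s × 1.10 = 18870.3 Mb
tutorial video: 8.228 Mbps × 1740 s × 1.10 = 15748.4 Mb
Total: 178581.3 Mb = 22322.7 MB.
= 20.79 GiB.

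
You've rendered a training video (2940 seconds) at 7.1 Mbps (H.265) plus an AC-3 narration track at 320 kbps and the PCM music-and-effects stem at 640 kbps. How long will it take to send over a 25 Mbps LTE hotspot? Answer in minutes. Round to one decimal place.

Audio total: 320 + 640 = 960 kbps = 0.960 Mbps.
Total bitrate: 8.060 Mbps.
File: 8.060 Mbps × 2940 s = 23696.4 Mb.
At 25 Mbps: 23696.4 / 25 = 947.9 s ≈ 15.8 minutes.

15.8 minutes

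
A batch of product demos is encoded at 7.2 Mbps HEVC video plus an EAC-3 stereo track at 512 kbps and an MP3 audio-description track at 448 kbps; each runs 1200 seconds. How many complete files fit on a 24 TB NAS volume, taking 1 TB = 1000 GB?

19607

Audio total: 512 + 448 = 960 kbps = 0.960 Mbps.
Total bitrate: 8.160 Mbps.
Per item: 8.160 Mbps × 1200 s = 9,792 Mb = 1,224 MB.
Capacity: 24 TB = 192,000,000 Mb; 19607.84 items → 19607 complete.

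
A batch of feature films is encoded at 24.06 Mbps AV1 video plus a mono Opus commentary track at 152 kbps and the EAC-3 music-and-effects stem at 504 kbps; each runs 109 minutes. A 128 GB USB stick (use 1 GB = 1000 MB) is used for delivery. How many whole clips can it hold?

109 min = 6540 s
Audio total: 152 + 504 = 656 kbps = 0.656 Mbps.
Total bitrate: 24.716 Mbps.
Per item: 24.716 Mbps × 6540 s = 161,643 Mb = 20,205 MB.
Capacity: 128 GB = 1,024,000 Mb; 6.33 items → 6 complete.

6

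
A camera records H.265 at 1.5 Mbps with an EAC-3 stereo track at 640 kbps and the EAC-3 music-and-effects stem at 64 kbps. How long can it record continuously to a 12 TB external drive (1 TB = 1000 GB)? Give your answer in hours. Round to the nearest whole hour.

Audio total: 640 + 64 = 704 kbps = 0.704 Mbps.
Total bitrate: 1.5 + 0.704 = 2.204 Mbps.
Capacity: 12 TB = 96,000,000 Mb.
Recording time: 96,000,000 / 2.204 = 43,557,169 s ≈ 12,099 hours.

12099 hours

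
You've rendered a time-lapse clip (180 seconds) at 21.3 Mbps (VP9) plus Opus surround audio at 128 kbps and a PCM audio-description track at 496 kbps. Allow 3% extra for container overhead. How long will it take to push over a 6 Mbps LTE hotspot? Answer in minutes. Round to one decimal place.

Audio total: 128 + 496 = 624 kbps = 0.624 Mbps.
Total bitrate: 21.924 Mbps.
File: 21.924 Mbps × 180 s = 3946.3 Mb.
With 3% container overhead: ×1.03. → 4064.7 Mb.
At 6 Mbps: 4064.7 / 6 = 677.5 s ≈ 11.3 minutes.

11.3 minutes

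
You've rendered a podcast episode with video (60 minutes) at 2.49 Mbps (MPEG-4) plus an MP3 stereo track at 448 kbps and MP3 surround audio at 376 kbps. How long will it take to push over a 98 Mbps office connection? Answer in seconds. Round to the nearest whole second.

122 seconds

60 min = 3600 s
Audio total: 448 + 376 = 824 kbps = 0.824 Mbps.
Total bitrate: 3.314 Mbps.
File: 3.314 Mbps × 3600 s = 11930.4 Mb.
At 98 Mbps: 11930.4 / 98 = 121.7 s ≈ 122 seconds.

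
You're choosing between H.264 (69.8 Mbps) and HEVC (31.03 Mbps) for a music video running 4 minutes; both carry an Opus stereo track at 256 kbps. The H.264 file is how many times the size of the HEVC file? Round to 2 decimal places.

4 min = 240 s
Audio: 256 kbps = 0.256 Mbps.
H.264: 70.056 Mbps × 240 s = 16813.4 Mb = 2.102 GB.
HEVC: 31.286 Mbps × 240 s = 7508.6 Mb = 0.939 GB.
Ratio: 2.102 / 0.939 = 2.239.

2.24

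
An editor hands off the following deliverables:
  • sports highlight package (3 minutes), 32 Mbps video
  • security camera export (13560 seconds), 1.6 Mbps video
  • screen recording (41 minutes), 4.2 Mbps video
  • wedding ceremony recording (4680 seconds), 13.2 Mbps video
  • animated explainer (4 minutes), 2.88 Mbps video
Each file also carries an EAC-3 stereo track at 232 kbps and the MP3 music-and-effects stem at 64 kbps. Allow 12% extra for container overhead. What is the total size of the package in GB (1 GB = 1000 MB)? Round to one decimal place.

Audio total: 232 + 64 = 296 kbps = 0.296 Mbps.
sports highlight package: 32.296 Mbps × 180 s × 1.12 = 6510.9 Mb
security camera export: 1.896 Mbps × 13560 s × 1.12 = 28794.9 Mb
screen recording: 4.496 Mbps × 2460 s × 1.12 = 12387.4 Mb
wedding ceremony recording: 13.496 Mbps × 4680 s × 1.12 = 70740.6 Mb
animated explainer: 3.176 Mbps × 240 s × 1.12 = 853.7 Mb
Total: 119287.5 Mb = 14910.9 MB.
= 14.91 GB.

14.9 GB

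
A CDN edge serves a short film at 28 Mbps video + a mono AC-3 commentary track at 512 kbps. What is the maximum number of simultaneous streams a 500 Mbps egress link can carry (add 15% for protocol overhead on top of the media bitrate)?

Audio: 512 kbps = 0.512 Mbps.
Per-viewer media rate: 28.512 Mbps.
On the wire with 15% overhead: 32.789 Mbps.
500 Mbps = 500.0 Mbps; 500.0 / 32.789 = 15.25 → 15 viewers.

15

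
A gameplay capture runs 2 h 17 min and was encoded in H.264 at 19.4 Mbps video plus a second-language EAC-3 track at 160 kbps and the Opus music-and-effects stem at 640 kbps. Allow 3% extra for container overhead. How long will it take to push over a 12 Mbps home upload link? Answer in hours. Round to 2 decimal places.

3.96 hours

2 h 17 min = 137 min = 8220 s
Audio total: 160 + 640 = 800 kbps = 0.800 Mbps.
Total bitrate: 20.200 Mbps.
File: 20.200 Mbps × 8220 s = 166044.0 Mb.
With 3% container overhead: ×1.03. → 171025.3 Mb.
At 12 Mbps: 171025.3 / 12 = 14252.1 s ≈ 3.96 hours.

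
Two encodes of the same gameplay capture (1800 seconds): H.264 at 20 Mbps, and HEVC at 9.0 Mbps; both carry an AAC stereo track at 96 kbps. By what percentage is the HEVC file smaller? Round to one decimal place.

54.7%

Audio: 96 kbps = 0.096 Mbps.
H.264: 20.096 Mbps × 1800 s = 36172.8 Mb = 4.211 GiB.
HEVC: 9.096 Mbps × 1800 s = 16372.8 Mb = 1.906 GiB.
Reduction: (1 − 1.906/4.211) × 100 = 54.74%.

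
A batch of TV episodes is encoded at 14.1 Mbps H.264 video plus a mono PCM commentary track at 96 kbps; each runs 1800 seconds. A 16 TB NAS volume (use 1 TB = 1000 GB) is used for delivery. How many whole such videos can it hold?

Audio: 96 kbps = 0.096 Mbps.
Total bitrate: 14.196 Mbps.
Per item: 14.196 Mbps × 1800 s = 25,553 Mb = 3,194 MB.
Capacity: 16 TB = 128,000,000 Mb; 5009.24 items → 5009 complete.

5009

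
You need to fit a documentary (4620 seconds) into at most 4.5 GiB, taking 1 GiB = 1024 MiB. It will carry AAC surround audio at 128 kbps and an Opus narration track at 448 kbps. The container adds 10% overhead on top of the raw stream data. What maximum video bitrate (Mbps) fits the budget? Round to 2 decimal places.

Budget: 4.5 GiB = 38654.7 Mb.
Stream payload after overhead: 38654.7 / 1.10 = 35140.6 Mb.
Total bitrate budget: 35140.6 Mb / 4620 s = 7.606 Mbps.
Audio total: 128 + 448 = 576 kbps = 0.576 Mbps.
Video: 7.606 − 0.576 = 7.030 Mbps.

7.03 Mbps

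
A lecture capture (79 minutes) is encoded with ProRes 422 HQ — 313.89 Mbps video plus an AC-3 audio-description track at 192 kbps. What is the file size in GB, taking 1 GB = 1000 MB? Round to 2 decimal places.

79 min = 4740 s
Audio: 192 kbps = 0.192 Mbps.
Total bitrate: 313.89 + 0.192 = 314.082 Mbps.
Stream data: 314.082 Mbps × 4740 s = 1488748.7 Mb.
1,488,749 Mb ÷ 8 = 186,094 MB → 186.1 GB.

186.09 GB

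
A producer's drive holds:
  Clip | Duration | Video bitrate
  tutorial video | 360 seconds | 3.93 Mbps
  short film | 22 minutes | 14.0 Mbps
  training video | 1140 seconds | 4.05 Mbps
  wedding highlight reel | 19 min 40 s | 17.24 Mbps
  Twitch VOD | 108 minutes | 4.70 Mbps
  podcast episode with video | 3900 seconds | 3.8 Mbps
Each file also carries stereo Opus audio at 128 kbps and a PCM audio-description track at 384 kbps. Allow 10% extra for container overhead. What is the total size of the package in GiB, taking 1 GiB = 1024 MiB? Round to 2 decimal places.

Audio total: 128 + 384 = 512 kbps = 0.512 Mbps.
tutorial video: 4.442 Mbps × 360 s × 1.10 = 1759.0 Mb
short film: 14.512 Mbps × 1320 s × 1.10 = 21071.4 Mb
training video: 4.562 Mbps × 1140 s × 1.10 = 5720.7 Mb
wedding highlight reel: 17.752 Mbps × 1180 s × 1.10 = 23042.1 Mb
Twitch VOD: 5.212 Mbps × 6480 s × 1.10 = 37151.1 Mb
podcast episode with video: 4.312 Mbps × 3900 s × 1.10 = 18498.5 Mb
Total: 107242.9 Mb = 13405.4 MB.
= 12.48 GiB.

12.48 GiB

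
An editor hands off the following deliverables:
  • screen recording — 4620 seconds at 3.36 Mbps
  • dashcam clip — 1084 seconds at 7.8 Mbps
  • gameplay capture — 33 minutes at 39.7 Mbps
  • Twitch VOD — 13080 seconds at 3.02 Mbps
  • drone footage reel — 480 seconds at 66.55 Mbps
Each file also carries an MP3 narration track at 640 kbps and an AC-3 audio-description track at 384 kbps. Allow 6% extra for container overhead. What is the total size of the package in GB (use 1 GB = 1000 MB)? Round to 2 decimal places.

Audio total: 640 + 384 = 1024 kbps = 1.024 Mbps.
screen recording: 4.384 Mbps × 4620 s × 1.06 = 21469.3 Mb
dashcam clip: 8.824 Mbps × 1084 s × 1.06 = 10139.1 Mb
gameplay capture: 40.724 Mbps × 1980 s × 1.06 = 85471.5 Mb
Twitch VOD: 4.044 Mbps × 13080 s × 1.06 = 56069.3 Mb
drone footage reel: 67.574 Mbps × 480 s × 1.06 = 34381.7 Mb
Total: 207530.9 Mb = 25941.4 MB.
= 25.94 GB.

25.94 GB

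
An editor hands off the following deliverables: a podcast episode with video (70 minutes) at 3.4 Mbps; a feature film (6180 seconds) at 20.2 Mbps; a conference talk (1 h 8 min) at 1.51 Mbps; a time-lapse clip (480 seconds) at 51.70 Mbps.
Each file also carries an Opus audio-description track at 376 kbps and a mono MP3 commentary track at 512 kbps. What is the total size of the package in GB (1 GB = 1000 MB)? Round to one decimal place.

22.9 GB

Audio total: 376 + 512 = 888 kbps = 0.888 Mbps.
podcast episode with video: 4.288 Mbps × 4200 s = 18009.6 Mb
feature film: 21.088 Mbps × 6180 s = 130323.8 Mb
conference talk: 2.398 Mbps × 4080 s = 9783.8 Mb
time-lapse clip: 52.588 Mbps × 480 s = 25242.2 Mb
Total: 183359.5 Mb = 22919.9 MB.
= 22.92 GB.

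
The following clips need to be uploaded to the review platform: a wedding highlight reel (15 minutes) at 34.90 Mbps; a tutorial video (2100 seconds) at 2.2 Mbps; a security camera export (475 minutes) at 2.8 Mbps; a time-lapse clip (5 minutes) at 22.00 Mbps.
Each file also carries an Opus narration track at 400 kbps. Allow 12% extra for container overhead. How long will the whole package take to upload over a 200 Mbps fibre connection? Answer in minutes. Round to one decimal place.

12.6 minutes

Audio: 400 kbps = 0.400 Mbps.
wedding highlight reel: 35.300 Mbps × 900 s × 1.12 = 35582.4 Mb
tutorial video: 2.600 Mbps × 2100 s × 1.12 = 6115.2 Mb
security camera export: 3.200 Mbps × 28500 s × 1.12 = 102144.0 Mb
time-lapse clip: 22.400 Mbps × 300 s × 1.12 = 7526.4 Mb
Total: 151368.0 Mb = 18921.0 MB.
At 200 Mbps: 151368.0 / 200 = 757 s ≈ 12.6 minutes.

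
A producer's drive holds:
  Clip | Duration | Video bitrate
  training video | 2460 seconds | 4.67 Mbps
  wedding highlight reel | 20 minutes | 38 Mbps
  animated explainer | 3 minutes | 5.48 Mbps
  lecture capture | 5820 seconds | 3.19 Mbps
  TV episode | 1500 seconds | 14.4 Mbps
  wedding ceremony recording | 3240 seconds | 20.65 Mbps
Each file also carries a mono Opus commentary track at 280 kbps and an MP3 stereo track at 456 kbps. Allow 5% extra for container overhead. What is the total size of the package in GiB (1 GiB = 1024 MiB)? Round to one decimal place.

21.5 GiB

Audio total: 280 + 456 = 736 kbps = 0.736 Mbps.
training video: 5.406 Mbps × 2460 s × 1.05 = 13963.7 Mb
wedding highlight reel: 38.736 Mbps × 1200 s × 1.05 = 48807.4 Mb
animated explainer: 6.216 Mbps × 180 s × 1.05 = 1174.8 Mb
lecture capture: 3.926 Mbps × 5820 s × 1.05 = 23991.8 Mb
TV episode: 15.136 Mbps × 1500 s × 1.05 = 23839.2 Mb
wedding ceremony recording: 21.386 Mbps × 3240 s × 1.05 = 72755.2 Mb
Total: 184532.0 Mb = 23066.5 MB.
= 21.48 GiB.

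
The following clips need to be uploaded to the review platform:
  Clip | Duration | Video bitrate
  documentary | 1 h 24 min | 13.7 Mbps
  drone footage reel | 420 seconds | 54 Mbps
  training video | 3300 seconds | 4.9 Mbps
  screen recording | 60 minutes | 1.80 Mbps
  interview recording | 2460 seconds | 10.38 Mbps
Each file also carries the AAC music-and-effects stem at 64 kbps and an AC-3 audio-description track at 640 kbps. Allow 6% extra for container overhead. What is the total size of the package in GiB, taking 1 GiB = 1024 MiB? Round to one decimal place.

Audio total: 64 + 640 = 704 kbps = 0.704 Mbps.
documentary: 14.404 Mbps × 5040 s × 1.06 = 76951.9 Mb
drone footage reel: 54.704 Mbps × 420 s × 1.06 = 24354.2 Mb
training video: 5.604 Mbps × 3300 s × 1.06 = 19602.8 Mb
screen recording: 2.504 Mbps × 3600 s × 1.06 = 9555.3 Mb
interview recording: 11.084 Mbps × 2460 s × 1.06 = 28902.6 Mb
Total: 159366.8 Mb = 19920.9 MB.
= 18.55 GiB.

18.6 GiB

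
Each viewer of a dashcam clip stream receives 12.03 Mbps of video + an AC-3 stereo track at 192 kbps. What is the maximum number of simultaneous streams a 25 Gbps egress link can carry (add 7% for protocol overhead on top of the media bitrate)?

1911

Audio: 192 kbps = 0.192 Mbps.
Per-viewer media rate: 12.222 Mbps.
On the wire with 7% overhead: 13.078 Mbps.
25 Gbps = 25,000 Mbps; 25,000 / 13.078 = 1911.67 → 1911 viewers.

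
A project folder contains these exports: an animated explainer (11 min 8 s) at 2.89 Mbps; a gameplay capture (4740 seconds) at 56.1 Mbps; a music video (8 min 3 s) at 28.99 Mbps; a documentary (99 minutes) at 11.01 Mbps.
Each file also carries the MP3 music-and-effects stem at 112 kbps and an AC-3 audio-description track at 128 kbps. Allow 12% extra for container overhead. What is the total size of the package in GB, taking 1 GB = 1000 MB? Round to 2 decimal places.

Audio total: 112 + 128 = 240 kbps = 0.240 Mbps.
animated explainer: 3.130 Mbps × 668 s × 1.12 = 2341.7 Mb
gameplay capture: 56.340 Mbps × 4740 s × 1.12 = 299097.8 Mb
music video: 29.230 Mbps × 483 s × 1.12 = 15812.3 Mb
documentary: 11.250 Mbps × 5940 s × 1.12 = 74844.0 Mb
Total: 392095.8 Mb = 49012.0 MB.
= 49.01 GB.

49.01 GB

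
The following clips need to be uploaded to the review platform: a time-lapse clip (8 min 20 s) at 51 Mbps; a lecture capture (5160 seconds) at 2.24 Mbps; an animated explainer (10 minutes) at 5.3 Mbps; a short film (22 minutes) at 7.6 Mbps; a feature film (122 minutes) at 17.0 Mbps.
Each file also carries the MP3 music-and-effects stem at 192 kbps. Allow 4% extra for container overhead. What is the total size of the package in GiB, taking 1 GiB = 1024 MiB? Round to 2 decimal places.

Audio: 192 kbps = 0.192 Mbps.
time-lapse clip: 51.192 Mbps × 500 s × 1.04 = 26619.8 Mb
lecture capture: 2.432 Mbps × 5160 s × 1.04 = 13051.1 Mb
animated explainer: 5.492 Mbps × 600 s × 1.04 = 3427.0 Mb
short film: 7.792 Mbps × 1320 s × 1.04 = 10696.9 Mb
feature film: 17.192 Mbps × 7320 s × 1.04 = 130879.3 Mb
Total: 184674.0 Mb = 23084.3 MB.
= 21.50 GiB.

21.50 GiB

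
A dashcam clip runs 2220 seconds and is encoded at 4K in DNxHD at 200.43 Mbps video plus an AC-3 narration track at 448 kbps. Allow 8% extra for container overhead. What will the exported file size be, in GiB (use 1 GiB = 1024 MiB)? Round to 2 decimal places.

Audio: 448 kbps = 0.448 Mbps.
Total bitrate: 200.43 + 0.448 = 200.878 Mbps.
Stream data: 200.878 Mbps × 2220 s = 445949.2 Mb.
With 8% container overhead: ×1.08.
481,625 Mb = 60,203,136,600 bytes ÷ 1,073,741,824 = 56.07 GiB.

56.07 GiB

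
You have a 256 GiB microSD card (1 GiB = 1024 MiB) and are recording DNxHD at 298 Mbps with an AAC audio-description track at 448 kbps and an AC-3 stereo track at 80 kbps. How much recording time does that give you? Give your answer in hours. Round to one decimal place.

Audio total: 448 + 80 = 528 kbps = 0.528 Mbps.
Total bitrate: 298 + 0.528 = 298.528 Mbps.
Capacity: 256 GiB = 2,199,023 Mb.
Recording time: 2,199,023 / 298.528 = 7,366 s ≈ 2.05 hours.

2.0 hours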